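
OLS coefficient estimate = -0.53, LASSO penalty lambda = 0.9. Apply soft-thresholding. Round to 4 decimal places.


|beta_OLS| = 0.53.
lambda = 0.9.
Since |beta| <= lambda, the coefficient is set to 0.
Result = 0.0000.

0.0000


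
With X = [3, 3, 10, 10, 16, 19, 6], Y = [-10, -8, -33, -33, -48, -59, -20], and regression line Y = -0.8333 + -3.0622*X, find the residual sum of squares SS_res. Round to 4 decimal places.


For each point, residual = actual - predicted.
Residuals: [0.0199, 2.0199, -1.5447, -1.5447, 1.8285, 0.0151, -0.7935].
Sum of squared residuals = 12.8259.

12.8259


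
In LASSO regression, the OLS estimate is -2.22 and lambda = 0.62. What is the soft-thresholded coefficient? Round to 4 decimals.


Check: |-2.22| = 2.22 vs lambda = 0.62.
Since |beta| > lambda, coefficient = sign(beta)*(|beta| - lambda) = -1.6000.
Soft-thresholded coefficient = -1.6000.

-1.6000


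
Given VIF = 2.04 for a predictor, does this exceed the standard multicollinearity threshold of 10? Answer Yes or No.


Check: VIF = 2.04 vs threshold = 10.
Since 2.04 < 10, the answer is No.

No


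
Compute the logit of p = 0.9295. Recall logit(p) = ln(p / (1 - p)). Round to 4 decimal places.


The odds are p/(1-p) = 0.9295 / 0.0705 = 13.1844.
logit(p) = ln(13.1844) = 2.5790.

2.5790


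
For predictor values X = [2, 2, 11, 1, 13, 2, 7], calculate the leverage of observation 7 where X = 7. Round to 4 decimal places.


Compute xbar = 5.4286 with n = 7 observations.
SXX = 145.7143.
Leverage = 1/7 + (7 - 5.4286)^2/145.7143 = 0.1598.

0.1598


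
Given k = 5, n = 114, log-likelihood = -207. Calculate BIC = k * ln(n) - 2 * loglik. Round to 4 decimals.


ln(114) = 4.736198.
k * ln(n) = 5 * 4.736198 = 23.680990.
-2L = 414.
BIC = 23.680990 + 414 = 437.680990, which rounds to 437.6810.

437.6810


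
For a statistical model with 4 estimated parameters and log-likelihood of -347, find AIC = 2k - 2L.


AIC = 2k - 2*loglik = 2(4) - 2(-347).
= 8 + 694 = 702.

702


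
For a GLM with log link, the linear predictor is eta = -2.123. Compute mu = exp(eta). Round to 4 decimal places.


mu = exp(eta) = exp(-2.123).
= 0.1197.

0.1197


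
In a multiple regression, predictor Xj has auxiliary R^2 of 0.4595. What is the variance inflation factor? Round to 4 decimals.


VIF = 1 / (1 - 0.4595).
= 1 / 0.5405 = 1.8501.

1.8501


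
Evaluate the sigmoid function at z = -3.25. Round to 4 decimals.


exp(3.2500) = 25.7903.
1 + exp(-z) = 26.7903.
sigmoid = 1/26.7903 = 0.0373.

0.0373


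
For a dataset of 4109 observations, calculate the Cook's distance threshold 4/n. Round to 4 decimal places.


The threshold is 4/n.
4/4109 = 0.0010.

0.0010


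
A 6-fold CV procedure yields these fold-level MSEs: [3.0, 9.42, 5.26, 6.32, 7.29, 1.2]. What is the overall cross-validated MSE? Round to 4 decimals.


Sum of fold MSEs = 32.4900.
Average = 32.4900 / 6 = 5.4150.

5.4150


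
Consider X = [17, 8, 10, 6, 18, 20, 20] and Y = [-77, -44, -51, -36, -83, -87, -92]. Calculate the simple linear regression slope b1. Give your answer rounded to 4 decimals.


Calculate xbar = 14.1429, ybar = -67.1429.
S_xx = 212.8571, S_xy = -813.8571.
Using b1 = S_xy / S_xx = -813.8571 / 212.8571, we get b1 = -3.8235.

-3.8235


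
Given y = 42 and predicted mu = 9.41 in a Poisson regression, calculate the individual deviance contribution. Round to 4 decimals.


y/mu = 42/9.41 = 4.463337 (approx.), and ln(42/9.41) = 1.495897.
y * ln(y/mu) = 42 * 1.495897 = 62.827674.
y - mu = 32.59.
D = 2 * (62.827674 - 32.59) = 60.475348, which rounds to 60.4753.

60.4753


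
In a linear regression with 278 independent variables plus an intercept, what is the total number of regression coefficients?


Total coefficients = number of predictors + 1 (for the intercept).
= 278 + 1 = 279.

279


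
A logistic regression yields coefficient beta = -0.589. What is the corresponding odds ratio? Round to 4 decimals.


The odds ratio is computed as:
OR = e^(-0.589) = 0.5549.

0.5549


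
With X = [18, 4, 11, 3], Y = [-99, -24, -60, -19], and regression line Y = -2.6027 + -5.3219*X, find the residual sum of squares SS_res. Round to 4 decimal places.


Predicted values from Y = -2.6027 + -5.3219*X.
Residuals: [-0.6031, -0.1097, 1.1436, -0.4316].
SSres = 1.8699.

1.8699


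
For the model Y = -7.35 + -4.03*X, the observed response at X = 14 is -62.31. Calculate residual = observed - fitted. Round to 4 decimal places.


Fitted value at X = 14 is yhat = -7.35 + -4.03*14 = -63.7700.
Residual = -62.31 - -63.7700 = 1.4600.

1.4600


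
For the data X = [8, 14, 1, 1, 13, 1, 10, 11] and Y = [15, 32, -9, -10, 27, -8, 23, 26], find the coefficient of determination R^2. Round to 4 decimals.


Fit the OLS line: b0 = -11.6948, b1 = 3.2129.
SSres = 27.0040.
SStot = 2276.0000.
R^2 = 1 - 27.0040/2276.0000 = 0.9881.

0.9881


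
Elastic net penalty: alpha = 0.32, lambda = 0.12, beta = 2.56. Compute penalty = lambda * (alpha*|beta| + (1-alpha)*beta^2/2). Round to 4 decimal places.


Compute:
L1 = 0.32 * 2.56 = 0.8192.
L2 = 0.68 * 2.56^2 / 2 = 2.2282.
Penalty = 0.12 * (0.8192 + 2.2282) = 0.3657.

0.3657


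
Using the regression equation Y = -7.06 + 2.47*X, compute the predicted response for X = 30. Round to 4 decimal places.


Predicted value:
Y = -7.06 + (2.47)(30) = -7.06 + 74.1000 = 67.0400.

67.0400


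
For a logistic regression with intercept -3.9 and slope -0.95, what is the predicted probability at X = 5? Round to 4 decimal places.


Linear predictor: z = -3.9 + -0.95 * 5 = -8.6500.
P = 1/(1 + exp(8.6500)) = 1/(1 + 5710.1467) = 0.0002.

0.0002


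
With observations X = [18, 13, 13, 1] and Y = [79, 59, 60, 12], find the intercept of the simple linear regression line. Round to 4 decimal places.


The slope is b1 = 3.9458.
Sample means are xbar = 11.2500 and ybar = 52.5000.
Intercept: b0 = 52.5000 - (3.9458)(11.2500) = 8.1100.

8.1100


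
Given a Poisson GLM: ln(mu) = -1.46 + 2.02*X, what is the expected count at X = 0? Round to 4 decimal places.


Linear predictor: eta = -1.46 + (2.02)(0) = -1.4600.
Expected count: mu = exp(-1.4600) = 0.2322.

0.2322


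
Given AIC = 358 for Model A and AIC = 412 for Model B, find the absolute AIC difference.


Compute |358 - 412| = 54.
Model A has the smaller AIC.

54


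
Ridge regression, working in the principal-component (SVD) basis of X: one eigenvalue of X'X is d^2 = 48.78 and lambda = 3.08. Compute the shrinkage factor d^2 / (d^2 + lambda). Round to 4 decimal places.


d^2 + lambda = 48.78 + 3.08 = 51.8600.
Shrinkage factor = 48.78/51.8600 = 0.9406.

0.9406


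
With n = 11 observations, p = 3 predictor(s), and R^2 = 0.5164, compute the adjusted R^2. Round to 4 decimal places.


Using the formula:
(1 - 0.5164) = 0.4836.
Multiply by 10/7: 0.4836 * 10 = 4.8360, then 4.8360 / 7 = 0.6909.
Adj R^2 = 1 - 0.6909 = 0.3091.

0.3091


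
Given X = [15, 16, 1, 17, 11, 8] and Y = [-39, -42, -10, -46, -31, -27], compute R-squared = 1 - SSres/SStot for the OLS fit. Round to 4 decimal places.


After computing the OLS fit (b0=-8.2842, b1=-2.1367):
SSres = 7.3705, SStot = 853.5000.
R^2 = 1 - 7.3705/853.5000 = 0.9914.

0.9914


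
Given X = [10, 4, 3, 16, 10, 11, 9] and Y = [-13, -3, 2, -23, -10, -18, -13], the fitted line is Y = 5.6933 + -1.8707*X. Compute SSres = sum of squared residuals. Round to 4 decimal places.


Compute predicted values, then residuals = yi - yhat_i.
Residuals: [0.0137, -1.2105, 1.9188, 1.2379, 3.0137, -3.1156, -1.8570].
SSres = sum(residual^2) = 28.9175.

28.9175


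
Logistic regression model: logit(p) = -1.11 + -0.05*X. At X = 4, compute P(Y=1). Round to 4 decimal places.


Compute z = -1.11 + (-0.05)(4) = -1.3100.
exp(-z) = 3.7062.
P = 1/(1 + 3.7062) = 0.2125.

0.2125


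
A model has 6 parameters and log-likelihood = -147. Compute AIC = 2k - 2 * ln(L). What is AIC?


AIC = 2k - 2*loglik = 2(6) - 2(-147).
= 12 + 294 = 306.

306


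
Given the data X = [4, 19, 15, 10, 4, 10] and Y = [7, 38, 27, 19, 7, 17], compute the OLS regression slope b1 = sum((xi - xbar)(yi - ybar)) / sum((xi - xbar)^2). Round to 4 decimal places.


The sample means are xbar = 10.3333 and ybar = 19.1667.
Compute S_xx = 177.3333 and S_xy = 354.6667.
Slope b1 = S_xy / S_xx = 354.6667 / 177.3333 = 2.0000.

2.0000


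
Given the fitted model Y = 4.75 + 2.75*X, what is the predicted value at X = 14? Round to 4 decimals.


Substitute X = 14 into the equation:
Y = 4.75 + 2.75 * 14 = 4.75 + 38.5000 = 43.2500.

43.2500


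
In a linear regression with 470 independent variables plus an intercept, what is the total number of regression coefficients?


Each predictor gets one coefficient, plus one intercept.
Total parameters = 470 + 1 = 471.

471


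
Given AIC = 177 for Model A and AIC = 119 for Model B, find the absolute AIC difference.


Compute |177 - 119| = 58.
Model B has the smaller AIC.

58


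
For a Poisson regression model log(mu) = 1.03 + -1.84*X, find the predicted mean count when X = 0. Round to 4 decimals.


Linear predictor: eta = 1.03 + (-1.84)(0) = 1.0300.
Expected count: mu = exp(1.0300) = 2.8011.

2.8011


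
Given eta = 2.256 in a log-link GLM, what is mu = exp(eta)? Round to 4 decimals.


mu = exp(eta) = exp(2.256).
= 9.5448.

9.5448


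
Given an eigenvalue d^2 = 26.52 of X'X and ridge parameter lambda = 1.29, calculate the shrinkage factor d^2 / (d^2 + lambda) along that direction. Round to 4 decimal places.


Compute the denominator: 26.52 + 1.29 = 27.8100.
Shrinkage factor = 26.52 / 27.8100 = 0.9536.

0.9536


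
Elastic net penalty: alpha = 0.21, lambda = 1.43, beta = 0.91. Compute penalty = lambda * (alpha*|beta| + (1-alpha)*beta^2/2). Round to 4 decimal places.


L1 component = 0.21 * |0.91| = 0.1911.
L2 component = 0.79 * 0.91^2 / 2 = 0.3271.
Penalty = 1.43 * (0.1911 + 0.3271) = 1.43 * 0.5182 = 0.7410.

0.7410


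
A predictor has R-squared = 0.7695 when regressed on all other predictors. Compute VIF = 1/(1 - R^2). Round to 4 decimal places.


VIF = 1 / (1 - 0.7695).
= 1 / 0.2305 = 4.3384.

4.3384


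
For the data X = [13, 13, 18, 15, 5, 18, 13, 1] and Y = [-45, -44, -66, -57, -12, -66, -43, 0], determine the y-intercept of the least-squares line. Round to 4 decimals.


First find the slope: b1 = -3.9803.
Means: xbar = 12.0000, ybar = -41.6250.
b0 = ybar - b1 * xbar = -41.6250 - -3.9803 * 12.0000 = 6.1388.

6.1388


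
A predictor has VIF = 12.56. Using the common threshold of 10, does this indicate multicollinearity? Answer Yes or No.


Compare VIF = 12.56 to the threshold of 10.
12.56 >= 10, so the answer is Yes.

Yes


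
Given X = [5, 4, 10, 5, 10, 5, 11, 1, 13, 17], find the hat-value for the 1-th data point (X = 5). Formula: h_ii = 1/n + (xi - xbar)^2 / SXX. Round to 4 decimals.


Compute xbar = 8.1000 with n = 10 observations.
SXX = 214.9000.
Leverage = 1/10 + (5 - 8.1000)^2/214.9000 = 0.1447.

0.1447


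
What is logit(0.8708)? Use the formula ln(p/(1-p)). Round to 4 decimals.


1 - p = 0.1292.
p/(1-p) = 6.7399.
logit = ln(6.7399) = 1.9081.

1.9081


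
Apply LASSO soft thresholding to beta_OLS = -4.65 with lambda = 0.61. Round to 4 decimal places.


|beta_OLS| = 4.65.
lambda = 0.61.
Since |beta| > lambda, coefficient = sign(beta)*(|beta| - lambda) = -4.0400.
Result = -4.0400.

-4.0400


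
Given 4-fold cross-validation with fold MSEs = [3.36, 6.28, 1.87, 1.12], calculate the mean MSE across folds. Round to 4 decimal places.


Total MSE across folds = 12.6300.
CV-MSE = 12.6300/4 = 3.1575.

3.1575


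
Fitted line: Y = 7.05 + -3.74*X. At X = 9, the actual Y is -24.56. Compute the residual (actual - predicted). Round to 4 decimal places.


Fitted value at X = 9 is yhat = 7.05 + -3.74*9 = -26.6100.
Residual = -24.56 - -26.6100 = 2.0500.

2.0500


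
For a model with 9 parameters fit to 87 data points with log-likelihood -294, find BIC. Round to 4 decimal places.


k * ln(n) = 9 * ln(87) = 9 * 4.465908 = 40.193172.
-2 * loglik = -2 * (-294) = 588.
BIC = 40.193172 + 588 = 628.193172, which rounds to 628.1932.

628.1932


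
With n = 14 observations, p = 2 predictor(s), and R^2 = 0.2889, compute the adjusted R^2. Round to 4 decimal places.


Plug in: Adj R^2 = 1 - (1 - 0.2889) * 13/11.
= 1 - 0.7111 * 13/11
= 1 - 9.2443 / 11
= 1 - 0.8404 = 0.1596.

0.1596


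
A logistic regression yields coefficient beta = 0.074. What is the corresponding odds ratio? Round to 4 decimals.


exp(0.074) = 1.0768.
So the odds ratio is 1.0768.

1.0768


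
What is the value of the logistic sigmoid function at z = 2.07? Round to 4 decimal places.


First, exp(-2.0700) = 0.1262.
Then sigma(z) = 1/(1 + 0.1262) = 0.8880.

0.8880


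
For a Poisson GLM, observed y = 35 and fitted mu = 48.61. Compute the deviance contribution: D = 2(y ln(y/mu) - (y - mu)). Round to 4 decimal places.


First: ln(35/48.61) = -0.328481.
Then: 35 * -0.328481 = -11.496835.
y - mu = 35 - 48.61 = -13.61.
D = 2(-11.496835 - -13.61) = 4.226330, which rounds to 4.2263.

4.2263


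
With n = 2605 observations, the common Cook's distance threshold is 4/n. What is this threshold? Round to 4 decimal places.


The threshold is 4/n.
4/2605 = 0.0015.

0.0015


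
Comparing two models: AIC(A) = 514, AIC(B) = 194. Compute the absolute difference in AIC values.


Compute |514 - 194| = 320.
Model B has the smaller AIC.

320


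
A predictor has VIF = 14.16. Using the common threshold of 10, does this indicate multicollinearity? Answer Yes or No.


Check: VIF = 14.16 vs threshold = 10.
Since 14.16 >= 10, the answer is Yes.

Yes


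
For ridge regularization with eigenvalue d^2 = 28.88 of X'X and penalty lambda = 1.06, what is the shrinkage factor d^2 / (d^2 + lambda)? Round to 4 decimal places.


Compute the denominator: 28.88 + 1.06 = 29.9400.
Shrinkage factor = 28.88 / 29.9400 = 0.9646.

0.9646


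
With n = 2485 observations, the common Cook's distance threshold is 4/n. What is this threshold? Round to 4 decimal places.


The threshold is 4/n.
4/2485 = 0.0016.

0.0016


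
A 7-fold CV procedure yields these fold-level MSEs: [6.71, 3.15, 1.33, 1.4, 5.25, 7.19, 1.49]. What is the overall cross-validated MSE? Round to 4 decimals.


Add all fold MSEs: 26.5200.
Divide by k = 7: 26.5200/7 = 3.7886.

3.7886


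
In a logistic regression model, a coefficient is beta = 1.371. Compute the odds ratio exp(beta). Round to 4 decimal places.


Odds ratio = exp(beta) = exp(1.371).
= 3.9393.

3.9393


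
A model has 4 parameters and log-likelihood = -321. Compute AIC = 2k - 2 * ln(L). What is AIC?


AIC = 2k - 2*loglik = 2(4) - 2(-321).
= 8 + 642 = 650.

650


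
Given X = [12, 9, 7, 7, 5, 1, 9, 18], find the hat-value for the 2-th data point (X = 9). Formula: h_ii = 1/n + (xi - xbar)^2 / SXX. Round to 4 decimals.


Compute xbar = 8.5000 with n = 8 observations.
SXX = 176.0000.
Leverage = 1/8 + (9 - 8.5000)^2/176.0000 = 0.1264.

0.1264


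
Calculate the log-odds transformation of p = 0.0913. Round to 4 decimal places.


1 - p = 0.9087.
p/(1-p) = 0.1005.
logit = ln(0.1005) = -2.2979.

-2.2979


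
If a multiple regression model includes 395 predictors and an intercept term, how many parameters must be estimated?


Total coefficients = number of predictors + 1 (for the intercept).
= 395 + 1 = 396.

396


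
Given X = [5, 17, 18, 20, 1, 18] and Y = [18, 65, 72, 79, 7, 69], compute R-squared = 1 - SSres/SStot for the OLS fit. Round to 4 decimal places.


The fitted line is Y = 1.1616 + 3.8358*X.
SSres = 17.2989, SStot = 4767.3333.
R^2 = 1 - SSres/SStot = 0.9964.

0.9964


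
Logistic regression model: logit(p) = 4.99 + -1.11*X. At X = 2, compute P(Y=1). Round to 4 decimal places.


z = 4.99 + -1.11 * 2 = 2.7700.
Sigmoid: P = 1 / (1 + exp(-2.7700)) = 0.9410.

0.9410


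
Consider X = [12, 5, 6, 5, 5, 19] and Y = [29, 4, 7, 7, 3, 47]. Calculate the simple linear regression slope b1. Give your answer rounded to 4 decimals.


Calculate xbar = 8.6667, ybar = 16.1667.
S_xx = 165.3333, S_xy = 512.3333.
Using b1 = S_xy / S_xx = 512.3333 / 165.3333, we get b1 = 3.0988.

3.0988


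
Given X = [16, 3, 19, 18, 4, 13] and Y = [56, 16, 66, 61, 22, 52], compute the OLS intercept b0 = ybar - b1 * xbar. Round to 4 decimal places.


Compute b1 = 2.9919 from the OLS formula.
With xbar = 12.1667 and ybar = 45.5000, the intercept is:
b0 = 45.5000 - 2.9919 * 12.1667 = 9.0986.

9.0986


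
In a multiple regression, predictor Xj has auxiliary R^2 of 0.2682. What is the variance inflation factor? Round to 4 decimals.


Using VIF = 1/(1 - R^2_j):
1 - 0.2682 = 0.7318.
VIF = 1.3665.

1.3665


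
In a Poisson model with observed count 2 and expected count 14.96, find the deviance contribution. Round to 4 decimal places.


Compute y*ln(y/mu) = 2*ln(2/14.96) = 2*-2.012233 = -4.024466.
y - mu = -12.96.
D = 2*(-4.024466 - (-12.96)) = 17.871068, which rounds to 17.8711.

17.8711


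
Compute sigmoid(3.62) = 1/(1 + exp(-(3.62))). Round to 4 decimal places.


First, exp(-3.6200) = 0.0268.
Then sigma(z) = 1/(1 + 0.0268) = 0.9739.

0.9739


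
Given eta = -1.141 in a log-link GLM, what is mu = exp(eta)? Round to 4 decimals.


The inverse log link gives:
mu = exp(-1.141) = 0.3195.

0.3195


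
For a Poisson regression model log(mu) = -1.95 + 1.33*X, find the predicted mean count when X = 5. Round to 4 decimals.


eta = -1.95 + 1.33 * 5 = 4.7000.
mu = exp(4.7000) = 109.9472.

109.9472


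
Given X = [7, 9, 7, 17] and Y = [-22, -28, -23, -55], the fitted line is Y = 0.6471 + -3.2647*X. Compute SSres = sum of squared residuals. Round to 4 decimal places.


Compute predicted values, then residuals = yi - yhat_i.
Residuals: [0.2058, 0.7352, -0.7942, -0.1472].
SSres = sum(residual^2) = 1.2353.

1.2353


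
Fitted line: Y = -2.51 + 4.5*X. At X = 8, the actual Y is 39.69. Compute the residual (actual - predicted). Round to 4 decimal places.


Compute yhat = -2.51 + (4.5)(8) = 33.4900.
Residual = actual - predicted = 39.69 - 33.4900 = 6.2000.

6.2000


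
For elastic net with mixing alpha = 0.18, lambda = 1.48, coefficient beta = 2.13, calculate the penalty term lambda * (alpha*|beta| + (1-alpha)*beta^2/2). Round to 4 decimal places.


Compute:
L1 = 0.18 * 2.13 = 0.3834.
L2 = 0.82 * 2.13^2 / 2 = 1.8601.
Penalty = 1.48 * (0.3834 + 1.8601) = 3.3204.

3.3204


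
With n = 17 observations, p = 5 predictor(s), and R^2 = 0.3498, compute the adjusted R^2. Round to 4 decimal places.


Plug in: Adj R^2 = 1 - (1 - 0.3498) * 16/11.
= 1 - 0.6502 * 16/11
= 1 - 10.4032 / 11
= 1 - 0.9457 = 0.0543.

0.0543


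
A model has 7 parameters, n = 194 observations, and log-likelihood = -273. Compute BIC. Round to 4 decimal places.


ln(194) = 5.267858.
k * ln(n) = 7 * 5.267858 = 36.875006.
-2L = 546.
BIC = 36.875006 + 546 = 582.875006, which rounds to 582.8750.

582.8750


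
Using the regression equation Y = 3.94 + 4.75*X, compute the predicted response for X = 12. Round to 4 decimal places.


Substitute X = 12 into the equation:
Y = 3.94 + 4.75 * 12 = 3.94 + 57.0000 = 60.9400.

60.9400


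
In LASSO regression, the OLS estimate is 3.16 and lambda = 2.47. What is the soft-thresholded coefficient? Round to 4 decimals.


Check: |3.16| = 3.16 vs lambda = 2.47.
Since |beta| > lambda, coefficient = sign(beta)*(|beta| - lambda) = 0.6900.
Soft-thresholded coefficient = 0.6900.

0.6900


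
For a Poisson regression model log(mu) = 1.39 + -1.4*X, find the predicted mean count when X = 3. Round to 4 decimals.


Linear predictor: eta = 1.39 + (-1.4)(3) = -2.8100.
Expected count: mu = exp(-2.8100) = 0.0602.

0.0602


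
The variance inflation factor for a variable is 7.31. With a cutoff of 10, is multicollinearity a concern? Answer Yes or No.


Compare VIF = 7.31 to the threshold of 10.
7.31 < 10, so the answer is No.

No


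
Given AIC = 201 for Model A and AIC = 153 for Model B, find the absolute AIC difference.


Absolute difference = |201 - 153| = 48.
The model with lower AIC (B) is preferred.

48


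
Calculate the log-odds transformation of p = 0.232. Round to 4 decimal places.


1 - p = 0.768.
p/(1-p) = 0.3021.
logit = ln(0.3021) = -1.1971.

-1.1971


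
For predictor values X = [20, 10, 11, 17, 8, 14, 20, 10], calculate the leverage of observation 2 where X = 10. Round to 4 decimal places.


Mean of X: xbar = 13.7500.
SXX = 157.5000.
For X = 10: h = 1/8 + (10 - 13.7500)^2/157.5000 = 0.2143.

0.2143


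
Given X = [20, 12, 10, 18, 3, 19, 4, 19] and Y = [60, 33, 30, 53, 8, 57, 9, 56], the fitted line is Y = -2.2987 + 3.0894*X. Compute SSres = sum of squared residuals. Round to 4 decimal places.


Compute predicted values, then residuals = yi - yhat_i.
Residuals: [0.5107, -1.7741, 1.4047, -0.3105, 1.0305, 0.6001, -1.0589, -0.3999].
SSres = sum(residual^2) = 8.1811.

8.1811


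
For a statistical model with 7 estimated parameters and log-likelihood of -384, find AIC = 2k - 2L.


Compute:
2k = 2*7 = 14.
-2*loglik = -2*(-384) = 768.
AIC = 14 + 768 = 782.

782


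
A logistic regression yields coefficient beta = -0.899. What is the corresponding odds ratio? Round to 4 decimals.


exp(-0.899) = 0.4070.
So the odds ratio is 0.4070.

0.4070


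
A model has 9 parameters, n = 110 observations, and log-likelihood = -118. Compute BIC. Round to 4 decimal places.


Compute k*ln(n) = 9*ln(110) = 9*4.700480 = 42.304320.
Then -2*loglik = 236.
BIC = 42.304320 + 236 = 278.304320, which rounds to 278.3043.

278.3043


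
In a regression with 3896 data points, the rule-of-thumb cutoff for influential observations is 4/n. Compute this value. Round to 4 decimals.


Using the rule of thumb:
Threshold = 4 / 3896 = 0.0010.

0.0010


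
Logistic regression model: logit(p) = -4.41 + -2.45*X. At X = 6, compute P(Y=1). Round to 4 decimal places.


z = -4.41 + -2.45 * 6 = -19.1100.
Sigmoid: P = 1 / (1 + exp(19.1100)) = 0.0000.

0.0000


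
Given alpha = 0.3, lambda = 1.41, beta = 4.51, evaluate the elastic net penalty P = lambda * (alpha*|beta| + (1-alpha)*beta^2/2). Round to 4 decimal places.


L1 component = 0.3 * |4.51| = 1.3530.
L2 component = 0.7 * 4.51^2 / 2 = 7.1190.
Penalty = 1.41 * (1.3530 + 7.1190) = 1.41 * 8.4720 = 11.9456.

11.9456


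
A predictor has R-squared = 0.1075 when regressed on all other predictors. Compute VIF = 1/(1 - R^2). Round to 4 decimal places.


Denominator: 1 - 0.1075 = 0.8925.
VIF = 1 / 0.8925 = 1.1204.

1.1204


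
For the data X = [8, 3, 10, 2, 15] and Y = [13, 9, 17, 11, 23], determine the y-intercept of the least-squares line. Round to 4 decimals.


Compute b1 = 1.0000 from the OLS formula.
With xbar = 7.6000 and ybar = 14.6000, the intercept is:
b0 = 14.6000 - 1.0000 * 7.6000 = 7.0000.

7.0000


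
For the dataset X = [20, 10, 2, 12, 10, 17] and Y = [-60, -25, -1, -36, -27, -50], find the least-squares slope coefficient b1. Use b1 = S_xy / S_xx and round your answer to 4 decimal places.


Calculate xbar = 11.8333, ybar = -33.1667.
S_xx = 196.8333, S_xy = -649.1667.
Using b1 = S_xy / S_xx = -649.1667 / 196.8333, we get b1 = -3.2981.

-3.2981


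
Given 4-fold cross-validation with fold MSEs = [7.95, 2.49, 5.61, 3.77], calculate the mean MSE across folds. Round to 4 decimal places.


Total MSE across folds = 19.8200.
CV-MSE = 19.8200/4 = 4.9550.

4.9550


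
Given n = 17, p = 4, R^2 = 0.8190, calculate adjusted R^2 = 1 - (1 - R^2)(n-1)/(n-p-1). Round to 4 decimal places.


Plug in: Adj R^2 = 1 - (1 - 0.8190) * 16/12.
= 1 - 0.1810 * 16/12
= 1 - 2.8960 / 12
= 1 - 0.2413 = 0.7587.

0.7587


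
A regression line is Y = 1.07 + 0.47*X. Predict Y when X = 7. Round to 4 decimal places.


Plug X = 7 into Y = 1.07 + 0.47*X:
Y = 1.07 + 3.2900 = 4.3600.

4.3600


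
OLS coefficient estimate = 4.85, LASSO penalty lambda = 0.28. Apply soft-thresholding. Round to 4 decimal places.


Absolute value: |4.85| = 4.85.
Compare to lambda = 0.28.
Since |beta| > lambda, coefficient = sign(beta)*(|beta| - lambda) = 4.5700.

4.5700


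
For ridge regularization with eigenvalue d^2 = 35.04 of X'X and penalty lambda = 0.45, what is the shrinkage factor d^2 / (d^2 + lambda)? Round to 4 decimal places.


Compute the denominator: 35.04 + 0.45 = 35.4900.
Shrinkage factor = 35.04 / 35.4900 = 0.9873.

0.9873


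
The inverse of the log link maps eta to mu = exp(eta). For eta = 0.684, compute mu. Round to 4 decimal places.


Apply the inverse link:
mu = e^0.684 = 1.9818.

1.9818


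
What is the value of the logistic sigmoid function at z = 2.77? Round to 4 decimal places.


Compute exp(-2.7700) = 0.0627.
Sigmoid = 1 / (1 + 0.0627) = 1 / 1.0627 = 0.9410.

0.9410


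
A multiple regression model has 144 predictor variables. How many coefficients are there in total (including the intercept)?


Total coefficients = number of predictors + 1 (for the intercept).
= 144 + 1 = 145.

145


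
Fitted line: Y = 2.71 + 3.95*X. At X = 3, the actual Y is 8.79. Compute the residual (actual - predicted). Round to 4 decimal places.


Fitted value at X = 3 is yhat = 2.71 + 3.95*3 = 14.5600.
Residual = 8.79 - 14.5600 = -5.7700.

-5.7700


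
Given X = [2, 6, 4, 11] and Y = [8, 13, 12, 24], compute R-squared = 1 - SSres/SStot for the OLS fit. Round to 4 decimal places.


After computing the OLS fit (b0=4.1955, b1=1.7486):
SSres = 3.9218, SStot = 140.7500.
R^2 = 1 - 3.9218/140.7500 = 0.9721.

0.9721


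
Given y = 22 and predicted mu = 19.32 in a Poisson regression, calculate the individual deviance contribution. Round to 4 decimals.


Compute y*ln(y/mu) = 22*ln(22/19.32) = 22*0.129902 = 2.857844.
y - mu = 2.68.
D = 2*(2.857844 - (2.68)) = 0.355688, which rounds to 0.3557.

0.3557


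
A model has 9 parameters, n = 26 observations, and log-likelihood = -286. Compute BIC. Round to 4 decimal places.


Compute k*ln(n) = 9*ln(26) = 9*3.258097 = 29.322873.
Then -2*loglik = 572.
BIC = 29.322873 + 572 = 601.322873, which rounds to 601.3229.

601.3229


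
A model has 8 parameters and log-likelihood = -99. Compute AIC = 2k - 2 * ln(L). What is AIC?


Compute:
2k = 2*8 = 16.
-2*loglik = -2*(-99) = 198.
AIC = 16 + 198 = 214.

214


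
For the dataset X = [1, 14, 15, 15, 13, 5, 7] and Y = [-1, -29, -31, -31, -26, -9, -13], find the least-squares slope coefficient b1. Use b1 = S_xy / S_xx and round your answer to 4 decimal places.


Calculate xbar = 10.0000, ybar = -20.0000.
S_xx = 190.0000, S_xy = -411.0000.
Using b1 = S_xy / S_xx = -411.0000 / 190.0000, we get b1 = -2.1632.

-2.1632


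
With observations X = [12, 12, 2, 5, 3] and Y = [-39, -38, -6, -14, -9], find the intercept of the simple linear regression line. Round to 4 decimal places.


First find the slope: b1 = -3.2932.
Means: xbar = 6.8000, ybar = -21.2000.
b0 = ybar - b1 * xbar = -21.2000 - -3.2932 * 6.8000 = 1.1941.

1.1941


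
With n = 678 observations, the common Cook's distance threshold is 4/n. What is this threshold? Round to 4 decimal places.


Using the rule of thumb:
Threshold = 4 / 678 = 0.0059.

0.0059


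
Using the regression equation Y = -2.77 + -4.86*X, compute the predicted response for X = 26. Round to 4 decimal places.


Predicted value:
Y = -2.77 + (-4.86)(26) = -2.77 + -126.3600 = -129.1300.

-129.1300


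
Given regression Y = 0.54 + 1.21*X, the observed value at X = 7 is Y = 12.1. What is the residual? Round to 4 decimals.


Fitted value at X = 7 is yhat = 0.54 + 1.21*7 = 9.0100.
Residual = 12.1 - 9.0100 = 3.0900.

3.0900


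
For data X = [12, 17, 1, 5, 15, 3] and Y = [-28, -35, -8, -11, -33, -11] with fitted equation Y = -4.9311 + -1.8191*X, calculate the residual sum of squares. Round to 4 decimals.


Predicted values from Y = -4.9311 + -1.8191*X.
Residuals: [-1.2397, 0.8558, -1.2498, 3.0266, -0.7824, -0.6116].
SSres = 13.9778.

13.9778


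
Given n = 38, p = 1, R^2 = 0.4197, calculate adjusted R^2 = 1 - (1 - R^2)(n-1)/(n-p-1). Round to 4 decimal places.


Adjusted R^2 = 1 - (1 - R^2) * (n-1)/(n-p-1).
(1 - R^2) = 0.5803.
(n-1)/(n-p-1) = 37/36.
(1 - R^2) * (n-1) = 0.5803 * 37 = 21.4711.
Divide by (n-p-1): 21.4711 / 36 = 0.5964.
Adj R^2 = 1 - 0.5964 = 0.4036.

0.4036


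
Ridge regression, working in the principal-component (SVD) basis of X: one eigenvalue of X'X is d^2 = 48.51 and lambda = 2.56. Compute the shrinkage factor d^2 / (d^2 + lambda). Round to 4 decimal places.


Denominator = d^2 + lambda = 48.51 + 2.56 = 51.0700.
Shrinkage = 48.51 / 51.0700 = 0.9499.

0.9499


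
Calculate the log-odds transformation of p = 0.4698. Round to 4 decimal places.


1 - p = 0.5302.
p/(1-p) = 0.8861.
logit = ln(0.8861) = -0.1209.

-0.1209


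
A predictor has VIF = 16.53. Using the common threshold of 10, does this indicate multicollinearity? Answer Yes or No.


The threshold is 10.
VIF = 16.53 is >= 10.
Multicollinearity indication: Yes.

Yes


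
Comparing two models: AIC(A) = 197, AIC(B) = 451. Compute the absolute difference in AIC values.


Compute |197 - 451| = 254.
Model A has the smaller AIC.

254


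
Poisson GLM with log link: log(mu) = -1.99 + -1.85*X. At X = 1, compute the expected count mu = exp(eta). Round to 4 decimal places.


eta = -1.99 + -1.85 * 1 = -3.8400.
mu = exp(-3.8400) = 0.0215.

0.0215


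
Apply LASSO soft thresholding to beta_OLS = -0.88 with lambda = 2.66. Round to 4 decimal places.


Absolute value: |-0.88| = 0.88.
Compare to lambda = 2.66.
Since |beta| <= lambda, the coefficient is set to 0.

0.0000


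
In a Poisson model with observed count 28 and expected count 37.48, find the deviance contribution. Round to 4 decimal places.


y/mu = 28/37.48 = 0.747065 (approx.), and ln(28/37.48) = -0.291603.
y * ln(y/mu) = 28 * -0.291603 = -8.164884.
y - mu = -9.48.
D = 2 * (-8.164884 - -9.48) = 2.630232, which rounds to 2.6302.

2.6302


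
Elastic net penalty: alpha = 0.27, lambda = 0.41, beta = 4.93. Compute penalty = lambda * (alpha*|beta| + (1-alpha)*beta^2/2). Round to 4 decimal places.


L1 component = 0.27 * |4.93| = 1.3311.
L2 component = 0.73 * 4.93^2 / 2 = 8.8713.
Penalty = 0.41 * (1.3311 + 8.8713) = 0.41 * 10.2024 = 4.1830.

4.1830


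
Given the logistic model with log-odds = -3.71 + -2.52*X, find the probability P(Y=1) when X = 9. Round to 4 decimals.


z = -3.71 + -2.52 * 9 = -26.3900.
Sigmoid: P = 1 / (1 + exp(26.3900)) = 0.0000.

0.0000


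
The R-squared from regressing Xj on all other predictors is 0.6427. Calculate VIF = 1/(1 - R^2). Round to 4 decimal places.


Using VIF = 1/(1 - R^2_j):
1 - 0.6427 = 0.3573.
VIF = 2.7988.

2.7988


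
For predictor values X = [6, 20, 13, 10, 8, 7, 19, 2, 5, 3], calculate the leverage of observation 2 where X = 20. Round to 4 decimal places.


Mean of X: xbar = 9.3000.
SXX = 352.1000.
For X = 20: h = 1/10 + (20 - 9.3000)^2/352.1000 = 0.4252.

0.4252


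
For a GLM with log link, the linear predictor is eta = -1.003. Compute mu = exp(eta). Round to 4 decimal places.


Apply the inverse link:
mu = e^-1.003 = 0.3668.

0.3668


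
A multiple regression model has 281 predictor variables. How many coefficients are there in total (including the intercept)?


Total coefficients = number of predictors + 1 (for the intercept).
= 281 + 1 = 282.

282


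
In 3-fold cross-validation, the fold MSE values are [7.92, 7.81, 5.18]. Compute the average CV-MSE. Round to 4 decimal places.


Add all fold MSEs: 20.9100.
Divide by k = 3: 20.9100/3 = 6.9700.

6.9700


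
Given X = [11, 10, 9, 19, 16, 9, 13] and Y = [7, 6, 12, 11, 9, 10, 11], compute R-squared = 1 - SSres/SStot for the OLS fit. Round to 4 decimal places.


Fit the OLS line: b0 = 7.9104, b1 = 0.1221.
SSres = 28.4055.
SStot = 29.7143.
R^2 = 1 - 28.4055/29.7143 = 0.0440.

0.0440


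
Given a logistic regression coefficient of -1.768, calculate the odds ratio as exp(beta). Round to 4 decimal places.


The odds ratio is computed as:
OR = e^(-1.768) = 0.1707.

0.1707


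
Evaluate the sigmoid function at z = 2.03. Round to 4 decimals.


First, exp(-2.0300) = 0.1313.
Then sigma(z) = 1/(1 + 0.1313) = 0.8839.

0.8839


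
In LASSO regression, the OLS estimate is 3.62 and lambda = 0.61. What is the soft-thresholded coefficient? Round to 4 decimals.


Absolute value: |3.62| = 3.62.
Compare to lambda = 0.61.
Since |beta| > lambda, coefficient = sign(beta)*(|beta| - lambda) = 3.0100.

3.0100


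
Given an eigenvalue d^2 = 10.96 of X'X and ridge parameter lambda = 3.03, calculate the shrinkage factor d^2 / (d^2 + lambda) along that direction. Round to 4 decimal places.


Compute the denominator: 10.96 + 3.03 = 13.9900.
Shrinkage factor = 10.96 / 13.9900 = 0.7834.

0.7834


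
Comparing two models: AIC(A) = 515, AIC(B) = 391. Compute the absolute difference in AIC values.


Compute |515 - 391| = 124.
Model B has the smaller AIC.

124


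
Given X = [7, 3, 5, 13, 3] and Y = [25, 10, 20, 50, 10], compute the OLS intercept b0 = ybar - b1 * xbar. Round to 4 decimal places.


Compute b1 = 3.9535 from the OLS formula.
With xbar = 6.2000 and ybar = 23.0000, the intercept is:
b0 = 23.0000 - 3.9535 * 6.2000 = -1.5116.

-1.5116


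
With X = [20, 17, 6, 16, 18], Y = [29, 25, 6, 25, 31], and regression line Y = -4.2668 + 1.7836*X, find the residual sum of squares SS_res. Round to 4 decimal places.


For each point, residual = actual - predicted.
Residuals: [-2.4052, -1.0544, -0.4348, 0.7292, 3.1620].
Sum of squared residuals = 17.6158.

17.6158


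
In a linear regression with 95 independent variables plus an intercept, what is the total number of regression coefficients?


Including the intercept, the model has 95 predictor coefficients + 1 intercept.
Total = 96.

96


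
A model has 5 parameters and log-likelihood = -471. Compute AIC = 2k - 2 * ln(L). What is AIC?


Compute:
2k = 2*5 = 10.
-2*loglik = -2*(-471) = 942.
AIC = 10 + 942 = 952.

952


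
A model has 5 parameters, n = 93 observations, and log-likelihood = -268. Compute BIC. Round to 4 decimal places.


k * ln(n) = 5 * ln(93) = 5 * 4.532599 = 22.662995.
-2 * loglik = -2 * (-268) = 536.
BIC = 22.662995 + 536 = 558.662995, which rounds to 558.6630.

558.6630


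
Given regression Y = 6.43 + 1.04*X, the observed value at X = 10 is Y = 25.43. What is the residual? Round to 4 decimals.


Compute yhat = 6.43 + (1.04)(10) = 16.8300.
Residual = actual - predicted = 25.43 - 16.8300 = 8.6000.

8.6000


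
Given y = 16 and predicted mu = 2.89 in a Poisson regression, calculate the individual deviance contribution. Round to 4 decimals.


Compute y*ln(y/mu) = 16*ln(16/2.89) = 16*1.711332 = 27.381312.
y - mu = 13.11.
D = 2*(27.381312 - (13.11)) = 28.542624, which rounds to 28.5426.

28.5426


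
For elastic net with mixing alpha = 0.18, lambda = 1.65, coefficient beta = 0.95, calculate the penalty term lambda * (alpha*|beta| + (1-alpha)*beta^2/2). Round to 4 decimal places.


alpha * |beta| = 0.18 * 0.95 = 0.1710.
(1-alpha) * beta^2/2 = 0.82 * 0.9025/2 = 0.3700.
Total = 1.65 * (0.1710 + 0.3700) = 0.8927.

0.8927


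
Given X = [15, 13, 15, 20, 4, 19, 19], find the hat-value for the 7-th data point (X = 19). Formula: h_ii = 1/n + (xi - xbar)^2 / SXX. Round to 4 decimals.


Mean of X: xbar = 15.0000.
SXX = 182.0000.
For X = 19: h = 1/7 + (19 - 15.0000)^2/182.0000 = 0.2308.

0.2308


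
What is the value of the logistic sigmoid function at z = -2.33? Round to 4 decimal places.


First, exp(2.3300) = 10.2779.
Then sigma(z) = 1/(1 + 10.2779) = 0.0887.

0.0887


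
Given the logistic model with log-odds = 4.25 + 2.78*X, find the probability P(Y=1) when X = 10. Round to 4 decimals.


Compute z = 4.25 + (2.78)(10) = 32.0500.
exp(-z) = 0.0000.
P = 1/(1 + 0.0000) = 1.0000.

1.0000


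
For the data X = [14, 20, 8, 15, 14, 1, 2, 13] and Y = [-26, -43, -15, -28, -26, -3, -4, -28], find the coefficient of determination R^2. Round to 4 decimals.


The fitted line is Y = 0.2614 + -2.0125*X.
SSres = 26.8264, SStot = 1277.8750.
R^2 = 1 - SSres/SStot = 0.9790.

0.9790


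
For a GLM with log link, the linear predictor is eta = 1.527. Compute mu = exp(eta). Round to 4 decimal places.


mu = exp(eta) = exp(1.527).
= 4.6043.

4.6043


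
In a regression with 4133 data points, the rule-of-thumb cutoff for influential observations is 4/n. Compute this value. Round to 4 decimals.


Cook's distance cutoff = 4/n = 4/4133.
= 0.0010.

0.0010


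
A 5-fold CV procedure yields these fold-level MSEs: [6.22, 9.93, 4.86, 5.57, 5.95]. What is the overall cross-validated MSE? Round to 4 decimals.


Add all fold MSEs: 32.5300.
Divide by k = 5: 32.5300/5 = 6.5060.

6.5060


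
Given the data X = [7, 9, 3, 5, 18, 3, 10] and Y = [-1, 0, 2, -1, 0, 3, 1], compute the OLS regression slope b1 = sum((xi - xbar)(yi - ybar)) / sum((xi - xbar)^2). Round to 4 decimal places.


First compute the means: xbar = 7.8571, ybar = 0.5714.
Then S_xx = sum((xi - xbar)^2) = 164.8571.
S_xy = sum((xi - xbar)(yi - ybar)) = -18.4286.
b1 = S_xy / S_xx = -18.4286 / 164.8571 = -0.1118.

-0.1118


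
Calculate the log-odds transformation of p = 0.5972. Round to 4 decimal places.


The odds are p/(1-p) = 0.5972 / 0.4028 = 1.4826.
logit(p) = ln(1.4826) = 0.3938.

0.3938


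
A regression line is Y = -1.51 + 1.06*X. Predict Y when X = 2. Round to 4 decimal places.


Predicted value:
Y = -1.51 + (1.06)(2) = -1.51 + 2.1200 = 0.6100.

0.6100


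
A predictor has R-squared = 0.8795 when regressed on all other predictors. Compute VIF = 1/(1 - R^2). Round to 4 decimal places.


Using VIF = 1/(1 - R^2_j):
1 - 0.8795 = 0.1205.
VIF = 8.2988.

8.2988


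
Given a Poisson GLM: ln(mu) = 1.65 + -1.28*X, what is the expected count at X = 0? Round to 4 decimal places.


eta = 1.65 + -1.28 * 0 = 1.6500.
mu = exp(1.6500) = 5.2070.

5.2070


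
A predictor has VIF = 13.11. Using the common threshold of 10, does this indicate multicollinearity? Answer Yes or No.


Compare VIF = 13.11 to the threshold of 10.
13.11 >= 10, so the answer is Yes.

Yes


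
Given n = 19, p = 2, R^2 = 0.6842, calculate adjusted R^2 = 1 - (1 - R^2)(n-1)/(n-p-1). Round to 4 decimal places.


Using the formula:
(1 - 0.6842) = 0.3158.
Multiply by 18/16: 0.3158 * 18 = 5.6844, then 5.6844 / 16 = 0.3553.
Adj R^2 = 1 - 0.3553 = 0.6447.

0.6447


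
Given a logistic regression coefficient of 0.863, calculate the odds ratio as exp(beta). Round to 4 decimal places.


exp(0.863) = 2.3703.
So the odds ratio is 2.3703.

2.3703


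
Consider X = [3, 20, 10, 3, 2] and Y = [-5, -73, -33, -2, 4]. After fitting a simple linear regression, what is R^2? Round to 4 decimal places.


The fitted line is Y = 9.9623 + -4.1792*X.
SSres = 13.7075, SStot = 4086.8000.
R^2 = 1 - SSres/SStot = 0.9966.

0.9966


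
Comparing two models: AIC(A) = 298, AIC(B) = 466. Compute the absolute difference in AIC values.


Compute |298 - 466| = 168.
Model A has the smaller AIC.

168


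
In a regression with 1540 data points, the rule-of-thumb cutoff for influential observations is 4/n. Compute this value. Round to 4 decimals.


Cook's distance cutoff = 4/n = 4/1540.
= 0.0026.

0.0026


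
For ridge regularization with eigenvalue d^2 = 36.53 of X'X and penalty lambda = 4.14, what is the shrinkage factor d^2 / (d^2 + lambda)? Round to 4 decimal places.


Compute the denominator: 36.53 + 4.14 = 40.6700.
Shrinkage factor = 36.53 / 40.6700 = 0.8982.

0.8982


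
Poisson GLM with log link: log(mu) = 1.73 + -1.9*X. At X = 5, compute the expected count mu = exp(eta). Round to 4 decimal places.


Linear predictor: eta = 1.73 + (-1.9)(5) = -7.7700.
Expected count: mu = exp(-7.7700) = 0.0004.

0.0004


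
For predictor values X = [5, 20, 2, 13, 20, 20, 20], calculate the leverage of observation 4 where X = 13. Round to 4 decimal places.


Mean of X: xbar = 14.2857.
SXX = 369.4286.
For X = 13: h = 1/7 + (13 - 14.2857)^2/369.4286 = 0.1473.

0.1473
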